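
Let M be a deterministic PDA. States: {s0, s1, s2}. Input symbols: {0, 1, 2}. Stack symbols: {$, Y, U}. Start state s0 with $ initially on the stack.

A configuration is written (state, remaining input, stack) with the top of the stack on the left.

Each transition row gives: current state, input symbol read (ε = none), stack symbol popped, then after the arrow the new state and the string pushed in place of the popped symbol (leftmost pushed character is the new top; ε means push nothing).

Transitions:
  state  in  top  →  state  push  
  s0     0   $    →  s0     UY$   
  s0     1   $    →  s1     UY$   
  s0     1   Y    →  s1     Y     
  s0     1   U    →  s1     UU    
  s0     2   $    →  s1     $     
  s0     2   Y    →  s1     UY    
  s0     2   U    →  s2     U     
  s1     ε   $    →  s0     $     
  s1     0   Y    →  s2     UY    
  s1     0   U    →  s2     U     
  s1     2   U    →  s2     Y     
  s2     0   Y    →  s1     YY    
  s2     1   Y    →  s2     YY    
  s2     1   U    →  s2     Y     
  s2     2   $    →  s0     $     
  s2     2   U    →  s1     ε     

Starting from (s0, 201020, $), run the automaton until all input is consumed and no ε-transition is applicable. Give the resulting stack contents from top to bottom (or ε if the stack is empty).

UY$

(s0, 201020, $)
  read 2, top $: go to s1, push $ → (s1, 01020, $)
  ε-move, top $: go to s0, push $ → (s0, 01020, $)
  read 0, top $: go to s0, push UY$ → (s0, 1020, UY$)
  read 1, top U: go to s1, push UU → (s1, 020, UUY$)
  read 0, top U: go to s2, push U → (s2, 20, UUY$)
  read 2, top U: go to s1, push ε → (s1, 0, UY$)
  read 0, top U: go to s2, push U → (s2, ε, UY$)
All input consumed in state s2 with stack UY$.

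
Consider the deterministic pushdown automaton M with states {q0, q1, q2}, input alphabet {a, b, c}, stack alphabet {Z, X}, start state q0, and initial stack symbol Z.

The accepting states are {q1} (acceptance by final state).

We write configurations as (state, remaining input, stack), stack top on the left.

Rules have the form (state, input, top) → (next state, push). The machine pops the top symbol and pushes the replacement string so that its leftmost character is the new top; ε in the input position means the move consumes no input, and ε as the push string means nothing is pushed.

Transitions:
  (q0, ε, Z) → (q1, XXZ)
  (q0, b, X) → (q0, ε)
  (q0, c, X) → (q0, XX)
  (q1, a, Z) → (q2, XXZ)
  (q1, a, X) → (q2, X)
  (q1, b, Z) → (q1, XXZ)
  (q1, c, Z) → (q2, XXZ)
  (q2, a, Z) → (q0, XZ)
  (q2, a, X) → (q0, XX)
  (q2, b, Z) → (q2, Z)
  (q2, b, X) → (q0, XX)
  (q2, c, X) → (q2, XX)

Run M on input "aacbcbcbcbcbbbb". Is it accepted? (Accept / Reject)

Accept

(q0, aacbcbcbcbcbbbb, Z)
  ε-move, top Z: go to q1, push XXZ → (q1, aacbcbcbcbcbbbb, XXZ)
  read a, top X: go to q2, push X → (q2, acbcbcbcbcbbbb, XXZ)
  read a, top X: go to q0, push XX → (q0, cbcbcbcbcbbbb, XXXZ)
  read c, top X: go to q0, push XX → (q0, bcbcbcbcbbbb, XXXXZ)
  read b, top X: go to q0, push ε → (q0, cbcbcbcbbbb, XXXZ)
  read c, top X: go to q0, push XX → (q0, bcbcbcbbbb, XXXXZ)
  read b, top X: go to q0, push ε → (q0, cbcbcbbbb, XXXZ)
  read c, top X: go to q0, push XX → (q0, bcbcbbbb, XXXXZ)
  read b, top X: go to q0, push ε → (q0, cbcbbbb, XXXZ)
  read c, top X: go to q0, push XX → (q0, bcbbbb, XXXXZ)
  read b, top X: go to q0, push ε → (q0, cbbbb, XXXZ)
  read c, top X: go to q0, push XX → (q0, bbbb, XXXXZ)
  read b, top X: go to q0, push ε → (q0, bbb, XXXZ)
  read b, top X: go to q0, push ε → (q0, bb, XXZ)
  read b, top X: go to q0, push ε → (q0, b, XZ)
  read b, top X: go to q0, push ε → (q0, ε, Z)
  ε-move, top Z: go to q1, push XXZ → (q1, ε, XXZ)
All input consumed; state q1 ∈ F.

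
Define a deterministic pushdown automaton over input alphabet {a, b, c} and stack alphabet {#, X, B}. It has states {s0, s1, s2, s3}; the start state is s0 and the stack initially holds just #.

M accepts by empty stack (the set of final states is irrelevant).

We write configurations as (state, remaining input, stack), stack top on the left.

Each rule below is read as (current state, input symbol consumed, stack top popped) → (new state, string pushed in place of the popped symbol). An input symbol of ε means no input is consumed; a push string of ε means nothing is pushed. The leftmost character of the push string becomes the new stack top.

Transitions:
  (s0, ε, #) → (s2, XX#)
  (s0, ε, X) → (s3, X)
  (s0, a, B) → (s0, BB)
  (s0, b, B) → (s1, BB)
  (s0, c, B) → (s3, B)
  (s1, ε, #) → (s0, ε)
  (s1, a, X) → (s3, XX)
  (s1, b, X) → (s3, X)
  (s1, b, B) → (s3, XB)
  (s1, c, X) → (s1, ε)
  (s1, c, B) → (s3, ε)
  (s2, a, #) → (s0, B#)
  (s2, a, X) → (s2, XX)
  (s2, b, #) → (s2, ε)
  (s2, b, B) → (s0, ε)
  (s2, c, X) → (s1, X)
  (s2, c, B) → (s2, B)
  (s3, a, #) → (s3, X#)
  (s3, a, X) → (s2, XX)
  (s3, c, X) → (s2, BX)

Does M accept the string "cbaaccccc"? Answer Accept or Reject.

(s0, cbaaccccc, #) ⊢ (s2, cbaaccccc, XX#) ⊢ (s1, baaccccc, XX#) ⊢ (s3, aaccccc, XX#) ⊢ (s2, accccc, XXX#) ⊢ (s2, ccccc, XXXX#) ⊢ (s1, cccc, XXXX#) ⊢ (s1, ccc, XXX#) ⊢ (s1, cc, XX#) ⊢ (s1, c, X#) ⊢ (s1, ε, #) ⊢ (s0, ε, ε)
All input consumed and the stack is empty.

Accept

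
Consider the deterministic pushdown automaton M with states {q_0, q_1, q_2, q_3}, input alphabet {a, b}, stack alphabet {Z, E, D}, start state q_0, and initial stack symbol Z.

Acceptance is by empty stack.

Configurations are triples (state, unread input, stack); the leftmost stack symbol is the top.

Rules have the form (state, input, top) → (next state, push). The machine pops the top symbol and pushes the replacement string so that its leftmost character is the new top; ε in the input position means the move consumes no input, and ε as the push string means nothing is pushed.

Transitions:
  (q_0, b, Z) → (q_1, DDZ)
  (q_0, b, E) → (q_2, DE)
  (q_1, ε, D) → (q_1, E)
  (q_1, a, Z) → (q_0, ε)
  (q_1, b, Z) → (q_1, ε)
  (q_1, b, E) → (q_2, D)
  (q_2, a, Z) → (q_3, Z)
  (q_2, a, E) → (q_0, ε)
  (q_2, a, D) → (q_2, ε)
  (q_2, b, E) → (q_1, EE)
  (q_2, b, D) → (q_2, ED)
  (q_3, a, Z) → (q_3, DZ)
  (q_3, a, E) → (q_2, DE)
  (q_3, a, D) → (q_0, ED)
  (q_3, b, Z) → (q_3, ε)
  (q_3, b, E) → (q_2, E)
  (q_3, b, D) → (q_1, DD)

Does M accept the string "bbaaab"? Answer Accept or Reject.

Accept

(q_0, bbaaab, Z)
  read b, top Z: go to q_1, push DDZ → (q_1, baaab, DDZ)
  ε-move, top D: go to q_1, push E → (q_1, baaab, EDZ)
  read b, top E: go to q_2, push D → (q_2, aaab, DDZ)
  read a, top D: go to q_2, push ε → (q_2, aab, DZ)
  read a, top D: go to q_2, push ε → (q_2, ab, Z)
  read a, top Z: go to q_3, push Z → (q_3, b, Z)
  read b, top Z: go to q_3, push ε → (q_3, ε, ε)
All input consumed and the stack is empty.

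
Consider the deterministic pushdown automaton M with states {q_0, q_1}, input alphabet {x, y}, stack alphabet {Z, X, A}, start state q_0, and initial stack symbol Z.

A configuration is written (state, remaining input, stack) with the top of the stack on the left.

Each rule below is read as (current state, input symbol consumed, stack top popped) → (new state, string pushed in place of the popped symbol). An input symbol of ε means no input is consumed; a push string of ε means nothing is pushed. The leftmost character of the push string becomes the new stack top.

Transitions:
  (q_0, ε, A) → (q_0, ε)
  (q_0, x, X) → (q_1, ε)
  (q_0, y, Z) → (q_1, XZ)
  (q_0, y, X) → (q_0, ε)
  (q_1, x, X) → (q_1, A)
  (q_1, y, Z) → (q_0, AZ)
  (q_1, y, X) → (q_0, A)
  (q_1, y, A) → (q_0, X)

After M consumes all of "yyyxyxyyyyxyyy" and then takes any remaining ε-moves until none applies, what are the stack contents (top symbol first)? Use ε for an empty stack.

XZ

(q_0, yyyxyxyyyyxyyy, Z) ⊢ (q_1, yyxyxyyyyxyyy, XZ) ⊢ (q_0, yxyxyyyyxyyy, AZ) ⊢ (q_0, yxyxyyyyxyyy, Z) ⊢ (q_1, xyxyyyyxyyy, XZ) ⊢ (q_1, yxyyyyxyyy, AZ) ⊢ (q_0, xyyyyxyyy, XZ) ⊢ (q_1, yyyyxyyy, Z) ⊢ (q_0, yyyxyyy, AZ) ⊢ (q_0, yyyxyyy, Z) ⊢ (q_1, yyxyyy, XZ) ⊢ (q_0, yxyyy, AZ) ⊢ (q_0, yxyyy, Z) ⊢ (q_1, xyyy, XZ) ⊢ (q_1, yyy, AZ) ⊢ (q_0, yy, XZ) ⊢ (q_0, y, Z) ⊢ (q_1, ε, XZ)
All input consumed in state q_1 with stack XZ.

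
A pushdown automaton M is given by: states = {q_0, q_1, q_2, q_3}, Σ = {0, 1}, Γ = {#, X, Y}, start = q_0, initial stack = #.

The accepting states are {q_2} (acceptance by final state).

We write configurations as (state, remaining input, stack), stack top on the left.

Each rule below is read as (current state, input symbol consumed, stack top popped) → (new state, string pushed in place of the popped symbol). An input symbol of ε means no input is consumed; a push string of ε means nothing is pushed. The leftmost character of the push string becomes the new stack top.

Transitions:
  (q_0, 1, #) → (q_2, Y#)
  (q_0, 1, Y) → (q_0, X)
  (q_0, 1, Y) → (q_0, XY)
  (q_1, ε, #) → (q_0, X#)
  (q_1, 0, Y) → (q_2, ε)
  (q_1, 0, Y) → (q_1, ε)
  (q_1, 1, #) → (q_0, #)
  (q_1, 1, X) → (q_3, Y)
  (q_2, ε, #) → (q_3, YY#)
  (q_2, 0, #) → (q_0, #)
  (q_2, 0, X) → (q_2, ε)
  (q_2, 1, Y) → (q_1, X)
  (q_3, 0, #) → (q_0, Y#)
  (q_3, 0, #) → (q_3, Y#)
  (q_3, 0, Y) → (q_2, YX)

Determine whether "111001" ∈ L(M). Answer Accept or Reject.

Reject

No computation consumes all input and reaches a final state.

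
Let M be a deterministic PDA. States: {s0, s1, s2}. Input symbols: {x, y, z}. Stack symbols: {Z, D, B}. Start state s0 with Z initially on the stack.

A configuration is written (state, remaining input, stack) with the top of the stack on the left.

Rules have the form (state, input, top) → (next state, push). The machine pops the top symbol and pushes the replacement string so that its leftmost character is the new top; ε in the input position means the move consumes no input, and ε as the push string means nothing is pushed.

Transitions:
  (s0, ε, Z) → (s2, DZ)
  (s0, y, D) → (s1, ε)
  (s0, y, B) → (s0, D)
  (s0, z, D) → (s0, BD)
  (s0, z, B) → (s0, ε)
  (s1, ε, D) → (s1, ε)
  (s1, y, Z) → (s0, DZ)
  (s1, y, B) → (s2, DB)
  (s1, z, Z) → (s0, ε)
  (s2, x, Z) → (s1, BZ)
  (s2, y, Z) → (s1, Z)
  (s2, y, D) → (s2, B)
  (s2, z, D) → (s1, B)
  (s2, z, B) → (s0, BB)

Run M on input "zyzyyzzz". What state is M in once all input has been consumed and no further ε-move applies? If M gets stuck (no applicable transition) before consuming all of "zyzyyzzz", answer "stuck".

s0

(s0, zyzyyzzz, Z)
  ε-move, top Z: go to s2, push DZ → (s2, zyzyyzzz, DZ)
  read z, top D: go to s1, push B → (s1, yzyyzzz, BZ)
  read y, top B: go to s2, push DB → (s2, zyyzzz, DBZ)
  read z, top D: go to s1, push B → (s1, yyzzz, BBZ)
  read y, top B: go to s2, push DB → (s2, yzzz, DBBZ)
  read y, top D: go to s2, push B → (s2, zzz, BBBZ)
  read z, top B: go to s0, push BB → (s0, zz, BBBBZ)
  read z, top B: go to s0, push ε → (s0, z, BBBZ)
  read z, top B: go to s0, push ε → (s0, ε, BBZ)
All input consumed; M is in state s0.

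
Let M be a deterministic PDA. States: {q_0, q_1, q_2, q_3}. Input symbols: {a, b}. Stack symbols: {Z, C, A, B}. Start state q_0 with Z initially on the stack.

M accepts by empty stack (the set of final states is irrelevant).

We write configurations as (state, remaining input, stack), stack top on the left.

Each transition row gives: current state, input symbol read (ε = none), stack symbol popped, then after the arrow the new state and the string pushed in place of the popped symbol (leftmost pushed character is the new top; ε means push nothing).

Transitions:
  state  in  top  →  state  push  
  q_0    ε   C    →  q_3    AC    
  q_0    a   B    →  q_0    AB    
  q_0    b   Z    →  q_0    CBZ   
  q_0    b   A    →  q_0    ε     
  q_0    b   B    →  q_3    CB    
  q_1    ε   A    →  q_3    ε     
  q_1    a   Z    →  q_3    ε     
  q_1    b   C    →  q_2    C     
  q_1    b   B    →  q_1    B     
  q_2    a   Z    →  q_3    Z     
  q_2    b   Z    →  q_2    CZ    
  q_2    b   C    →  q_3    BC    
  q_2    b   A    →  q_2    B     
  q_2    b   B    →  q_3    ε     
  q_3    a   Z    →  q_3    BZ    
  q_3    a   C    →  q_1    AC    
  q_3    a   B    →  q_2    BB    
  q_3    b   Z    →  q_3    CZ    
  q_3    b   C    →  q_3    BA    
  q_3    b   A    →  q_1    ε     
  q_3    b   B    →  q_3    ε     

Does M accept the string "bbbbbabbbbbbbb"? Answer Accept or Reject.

Reject

(q_0, bbbbbabbbbbbbb, Z)
  read b, top Z: go to q_0, push CBZ → (q_0, bbbbabbbbbbbb, CBZ)
  ε-move, top C: go to q_3, push AC → (q_3, bbbbabbbbbbbb, ACBZ)
  read b, top A: go to q_1, push ε → (q_1, bbbabbbbbbbb, CBZ)
  read b, top C: go to q_2, push C → (q_2, bbabbbbbbbb, CBZ)
  read b, top C: go to q_3, push BC → (q_3, babbbbbbbb, BCBZ)
  read b, top B: go to q_3, push ε → (q_3, abbbbbbbb, CBZ)
  read a, top C: go to q_1, push AC → (q_1, bbbbbbbb, ACBZ)
  ε-move, top A: go to q_3, push ε → (q_3, bbbbbbbb, CBZ)
  read b, top C: go to q_3, push BA → (q_3, bbbbbbb, BABZ)
  read b, top B: go to q_3, push ε → (q_3, bbbbbb, ABZ)
  read b, top A: go to q_1, push ε → (q_1, bbbbb, BZ)
  read b, top B: go to q_1, push B → (q_1, bbbb, BZ)
  read b, top B: go to q_1, push B → (q_1, bbb, BZ)
  read b, top B: go to q_1, push B → (q_1, bb, BZ)
  read b, top B: go to q_1, push B → (q_1, b, BZ)
  read b, top B: go to q_1, push B → (q_1, ε, BZ)
All input consumed; stack is BZ, not empty, and no further ε-move applies.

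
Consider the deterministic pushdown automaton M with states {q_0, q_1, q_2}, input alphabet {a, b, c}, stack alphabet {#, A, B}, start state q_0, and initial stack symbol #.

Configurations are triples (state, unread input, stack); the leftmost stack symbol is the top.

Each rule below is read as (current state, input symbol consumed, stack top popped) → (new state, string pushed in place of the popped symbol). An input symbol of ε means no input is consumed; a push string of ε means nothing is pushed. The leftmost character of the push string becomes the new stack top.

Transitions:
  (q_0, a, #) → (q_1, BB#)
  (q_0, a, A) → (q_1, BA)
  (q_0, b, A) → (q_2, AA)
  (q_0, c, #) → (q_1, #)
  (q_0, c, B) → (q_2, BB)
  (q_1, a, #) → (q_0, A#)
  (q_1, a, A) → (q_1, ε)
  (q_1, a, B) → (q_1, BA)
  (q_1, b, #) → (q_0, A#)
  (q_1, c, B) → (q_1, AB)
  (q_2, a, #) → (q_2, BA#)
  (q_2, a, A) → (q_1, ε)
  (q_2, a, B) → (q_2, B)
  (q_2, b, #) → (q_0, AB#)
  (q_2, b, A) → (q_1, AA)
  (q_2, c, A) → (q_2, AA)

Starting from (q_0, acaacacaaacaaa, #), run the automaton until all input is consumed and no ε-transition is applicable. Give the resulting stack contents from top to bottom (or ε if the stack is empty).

BAAAAAB#

(q_0, acaacacaaacaaa, #)
  read a, top #: go to q_1, push BB# → (q_1, caacacaaacaaa, BB#)
  read c, top B: go to q_1, push AB → (q_1, aacacaaacaaa, ABB#)
  read a, top A: go to q_1, push ε → (q_1, acacaaacaaa, BB#)
  read a, top B: go to q_1, push BA → (q_1, cacaaacaaa, BAB#)
  read c, top B: go to q_1, push AB → (q_1, acaaacaaa, ABAB#)
  read a, top A: go to q_1, push ε → (q_1, caaacaaa, BAB#)
  read c, top B: go to q_1, push AB → (q_1, aaacaaa, ABAB#)
  read a, top A: go to q_1, push ε → (q_1, aacaaa, BAB#)
  read a, top B: go to q_1, push BA → (q_1, acaaa, BAAB#)
  read a, top B: go to q_1, push BA → (q_1, caaa, BAAAB#)
  read c, top B: go to q_1, push AB → (q_1, aaa, ABAAAB#)
  read a, top A: go to q_1, push ε → (q_1, aa, BAAAB#)
  read a, top B: go to q_1, push BA → (q_1, a, BAAAAB#)
  read a, top B: go to q_1, push BA → (q_1, ε, BAAAAAB#)
All input consumed in state q_1 with stack BAAAAAB#.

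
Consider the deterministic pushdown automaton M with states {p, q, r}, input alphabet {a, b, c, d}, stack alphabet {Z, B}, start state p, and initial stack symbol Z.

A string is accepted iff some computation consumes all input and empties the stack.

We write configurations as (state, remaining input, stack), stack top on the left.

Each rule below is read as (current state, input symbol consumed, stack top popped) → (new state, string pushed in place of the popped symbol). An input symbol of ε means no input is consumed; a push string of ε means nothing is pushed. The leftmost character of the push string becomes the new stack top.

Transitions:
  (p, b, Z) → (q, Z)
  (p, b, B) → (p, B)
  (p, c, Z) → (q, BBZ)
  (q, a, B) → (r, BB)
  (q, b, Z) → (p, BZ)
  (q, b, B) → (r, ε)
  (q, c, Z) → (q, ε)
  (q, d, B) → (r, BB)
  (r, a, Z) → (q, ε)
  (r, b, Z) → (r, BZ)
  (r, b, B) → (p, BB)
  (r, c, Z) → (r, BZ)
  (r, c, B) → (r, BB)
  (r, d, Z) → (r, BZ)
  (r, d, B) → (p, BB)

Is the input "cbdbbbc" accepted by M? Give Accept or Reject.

(p, cbdbbbc, Z)
  read c, top Z: go to q, push BBZ → (q, bdbbbc, BBZ)
  read b, top B: go to r, push ε → (r, dbbbc, BZ)
  read d, top B: go to p, push BB → (p, bbbc, BBZ)
  read b, top B: go to p, push B → (p, bbc, BBZ)
  read b, top B: go to p, push B → (p, bc, BBZ)
  read b, top B: go to p, push B → (p, c, BBZ)
No transition applies at (p, c, BBZ); input not fully consumed.

Reject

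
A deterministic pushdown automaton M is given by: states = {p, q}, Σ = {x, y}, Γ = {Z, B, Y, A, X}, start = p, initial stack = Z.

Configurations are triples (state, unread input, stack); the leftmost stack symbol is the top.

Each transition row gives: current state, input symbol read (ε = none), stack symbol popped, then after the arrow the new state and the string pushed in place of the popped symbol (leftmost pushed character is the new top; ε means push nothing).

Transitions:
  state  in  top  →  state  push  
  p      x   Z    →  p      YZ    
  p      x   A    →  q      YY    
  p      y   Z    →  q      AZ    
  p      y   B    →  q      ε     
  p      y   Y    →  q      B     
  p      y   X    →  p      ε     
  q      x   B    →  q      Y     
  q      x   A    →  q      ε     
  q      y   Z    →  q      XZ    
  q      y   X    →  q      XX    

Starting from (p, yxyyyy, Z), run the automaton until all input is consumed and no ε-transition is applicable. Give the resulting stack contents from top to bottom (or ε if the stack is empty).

XXXXZ

(p, yxyyyy, Z)
  read y, top Z: go to q, push AZ → (q, xyyyy, AZ)
  read x, top A: go to q, push ε → (q, yyyy, Z)
  read y, top Z: go to q, push XZ → (q, yyy, XZ)
  read y, top X: go to q, push XX → (q, yy, XXZ)
  read y, top X: go to q, push XX → (q, y, XXXZ)
  read y, top X: go to q, push XX → (q, ε, XXXXZ)
All input consumed in state q with stack XXXXZ.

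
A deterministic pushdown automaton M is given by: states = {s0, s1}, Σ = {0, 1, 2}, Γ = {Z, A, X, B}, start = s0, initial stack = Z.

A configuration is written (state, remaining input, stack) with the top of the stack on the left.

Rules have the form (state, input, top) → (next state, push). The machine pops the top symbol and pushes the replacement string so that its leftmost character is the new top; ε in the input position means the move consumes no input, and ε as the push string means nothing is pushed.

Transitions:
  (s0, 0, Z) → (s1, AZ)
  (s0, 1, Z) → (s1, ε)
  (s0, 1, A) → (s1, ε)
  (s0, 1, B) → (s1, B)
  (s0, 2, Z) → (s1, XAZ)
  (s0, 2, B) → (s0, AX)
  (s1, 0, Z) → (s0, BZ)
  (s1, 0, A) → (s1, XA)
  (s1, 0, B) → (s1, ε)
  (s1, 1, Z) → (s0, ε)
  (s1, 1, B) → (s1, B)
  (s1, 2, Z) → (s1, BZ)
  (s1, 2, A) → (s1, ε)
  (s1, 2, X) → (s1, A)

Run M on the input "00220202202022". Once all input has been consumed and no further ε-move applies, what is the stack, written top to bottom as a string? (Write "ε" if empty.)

AAAZ

(s0, 00220202202022, Z)
  read 0, top Z: go to s1, push AZ → (s1, 0220202202022, AZ)
  read 0, top A: go to s1, push XA → (s1, 220202202022, XAZ)
  read 2, top X: go to s1, push A → (s1, 20202202022, AAZ)
  read 2, top A: go to s1, push ε → (s1, 0202202022, AZ)
  read 0, top A: go to s1, push XA → (s1, 202202022, XAZ)
  read 2, top X: go to s1, push A → (s1, 02202022, AAZ)
  read 0, top A: go to s1, push XA → (s1, 2202022, XAAZ)
  read 2, top X: go to s1, push A → (s1, 202022, AAAZ)
  read 2, top A: go to s1, push ε → (s1, 02022, AAZ)
  read 0, top A: go to s1, push XA → (s1, 2022, XAAZ)
  read 2, top X: go to s1, push A → (s1, 022, AAAZ)
  read 0, top A: go to s1, push XA → (s1, 22, XAAAZ)
  read 2, top X: go to s1, push A → (s1, 2, AAAAZ)
  read 2, top A: go to s1, push ε → (s1, ε, AAAZ)
All input consumed in state s1 with stack AAAZ.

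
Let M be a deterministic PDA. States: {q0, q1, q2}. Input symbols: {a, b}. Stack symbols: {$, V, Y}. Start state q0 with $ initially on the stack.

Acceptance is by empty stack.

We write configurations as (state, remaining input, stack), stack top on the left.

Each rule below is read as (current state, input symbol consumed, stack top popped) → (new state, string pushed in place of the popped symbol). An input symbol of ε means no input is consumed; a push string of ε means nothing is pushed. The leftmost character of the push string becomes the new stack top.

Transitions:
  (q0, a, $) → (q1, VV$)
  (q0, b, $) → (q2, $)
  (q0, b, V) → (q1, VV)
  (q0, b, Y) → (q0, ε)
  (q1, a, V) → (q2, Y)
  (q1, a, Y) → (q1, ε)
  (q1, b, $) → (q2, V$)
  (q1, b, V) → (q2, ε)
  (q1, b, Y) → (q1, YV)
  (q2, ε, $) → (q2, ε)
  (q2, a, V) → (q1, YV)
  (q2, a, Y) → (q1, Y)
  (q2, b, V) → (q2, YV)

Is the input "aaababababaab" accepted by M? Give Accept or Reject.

Accept

(q0, aaababababaab, $)
  read a, top $: go to q1, push VV$ → (q1, aababababaab, VV$)
  read a, top V: go to q2, push Y → (q2, ababababaab, YV$)
  read a, top Y: go to q1, push Y → (q1, babababaab, YV$)
  read b, top Y: go to q1, push YV → (q1, abababaab, YVV$)
  read a, top Y: go to q1, push ε → (q1, bababaab, VV$)
  read b, top V: go to q2, push ε → (q2, ababaab, V$)
  read a, top V: go to q1, push YV → (q1, babaab, YV$)
  read b, top Y: go to q1, push YV → (q1, abaab, YVV$)
  read a, top Y: go to q1, push ε → (q1, baab, VV$)
  read b, top V: go to q2, push ε → (q2, aab, V$)
  read a, top V: go to q1, push YV → (q1, ab, YV$)
  read a, top Y: go to q1, push ε → (q1, b, V$)
  read b, top V: go to q2, push ε → (q2, ε, $)
  ε-move, top $: go to q2, push ε → (q2, ε, ε)
All input consumed and the stack is empty.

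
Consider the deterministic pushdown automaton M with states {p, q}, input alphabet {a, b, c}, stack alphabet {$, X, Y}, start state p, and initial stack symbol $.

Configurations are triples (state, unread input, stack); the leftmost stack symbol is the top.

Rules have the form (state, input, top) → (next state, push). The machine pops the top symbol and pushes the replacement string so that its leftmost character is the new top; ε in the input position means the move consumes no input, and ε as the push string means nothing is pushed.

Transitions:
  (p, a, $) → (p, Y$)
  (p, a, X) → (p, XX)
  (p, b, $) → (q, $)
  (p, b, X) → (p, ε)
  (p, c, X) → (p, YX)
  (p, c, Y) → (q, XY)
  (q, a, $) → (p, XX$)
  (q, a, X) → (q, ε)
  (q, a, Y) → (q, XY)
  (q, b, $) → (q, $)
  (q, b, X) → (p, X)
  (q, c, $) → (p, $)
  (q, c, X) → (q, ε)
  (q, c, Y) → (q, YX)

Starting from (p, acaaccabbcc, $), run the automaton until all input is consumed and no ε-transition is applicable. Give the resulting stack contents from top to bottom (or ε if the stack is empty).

YX$

(p, acaaccabbcc, $) ⊢ (p, caaccabbcc, Y$) ⊢ (q, aaccabbcc, XY$) ⊢ (q, accabbcc, Y$) ⊢ (q, ccabbcc, XY$) ⊢ (q, cabbcc, Y$) ⊢ (q, abbcc, YX$) ⊢ (q, bbcc, XYX$) ⊢ (p, bcc, XYX$) ⊢ (p, cc, YX$) ⊢ (q, c, XYX$) ⊢ (q, ε, YX$)
All input consumed in state q with stack YX$.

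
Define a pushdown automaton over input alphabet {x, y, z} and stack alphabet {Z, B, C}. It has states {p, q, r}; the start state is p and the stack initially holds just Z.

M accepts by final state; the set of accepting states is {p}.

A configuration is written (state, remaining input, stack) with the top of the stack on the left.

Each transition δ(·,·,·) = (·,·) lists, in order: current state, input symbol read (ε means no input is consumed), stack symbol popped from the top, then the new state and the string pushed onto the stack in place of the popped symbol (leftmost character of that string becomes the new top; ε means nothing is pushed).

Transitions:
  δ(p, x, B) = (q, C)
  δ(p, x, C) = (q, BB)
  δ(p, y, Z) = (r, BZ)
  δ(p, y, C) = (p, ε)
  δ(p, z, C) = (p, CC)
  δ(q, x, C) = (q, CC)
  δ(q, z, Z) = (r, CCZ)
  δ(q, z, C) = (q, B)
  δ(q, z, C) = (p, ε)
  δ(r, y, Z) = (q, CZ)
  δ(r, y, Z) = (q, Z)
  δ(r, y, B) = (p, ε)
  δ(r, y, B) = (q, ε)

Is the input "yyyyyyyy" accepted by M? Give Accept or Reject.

Accept

One accepting computation: (p, yyyyyyyy, Z) ⊢ (r, yyyyyyy, BZ) ⊢ (p, yyyyyy, Z) ⊢ (r, yyyyy, BZ) ⊢ (p, yyyy, Z) ⊢ (r, yyy, BZ) ⊢ (p, yy, Z) ⊢ (r, y, BZ) ⊢ (p, ε, Z)
All input consumed and state p ∈ F.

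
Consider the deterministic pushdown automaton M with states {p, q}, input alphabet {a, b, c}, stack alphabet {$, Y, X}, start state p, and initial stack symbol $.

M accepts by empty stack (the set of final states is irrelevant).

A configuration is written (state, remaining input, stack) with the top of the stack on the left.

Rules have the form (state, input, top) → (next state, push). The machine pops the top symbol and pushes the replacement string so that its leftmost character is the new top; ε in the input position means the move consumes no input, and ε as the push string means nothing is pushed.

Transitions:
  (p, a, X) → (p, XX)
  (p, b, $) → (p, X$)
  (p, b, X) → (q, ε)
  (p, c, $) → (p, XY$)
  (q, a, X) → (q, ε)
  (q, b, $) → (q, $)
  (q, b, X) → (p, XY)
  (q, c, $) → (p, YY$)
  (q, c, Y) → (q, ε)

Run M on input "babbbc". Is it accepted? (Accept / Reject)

Reject

(p, babbbc, $) ⊢ (p, abbbc, X$) ⊢ (p, bbbc, XX$) ⊢ (q, bbc, X$) ⊢ (p, bc, XY$) ⊢ (q, c, Y$) ⊢ (q, ε, $)
All input consumed; stack is $, not empty, and no further ε-move applies.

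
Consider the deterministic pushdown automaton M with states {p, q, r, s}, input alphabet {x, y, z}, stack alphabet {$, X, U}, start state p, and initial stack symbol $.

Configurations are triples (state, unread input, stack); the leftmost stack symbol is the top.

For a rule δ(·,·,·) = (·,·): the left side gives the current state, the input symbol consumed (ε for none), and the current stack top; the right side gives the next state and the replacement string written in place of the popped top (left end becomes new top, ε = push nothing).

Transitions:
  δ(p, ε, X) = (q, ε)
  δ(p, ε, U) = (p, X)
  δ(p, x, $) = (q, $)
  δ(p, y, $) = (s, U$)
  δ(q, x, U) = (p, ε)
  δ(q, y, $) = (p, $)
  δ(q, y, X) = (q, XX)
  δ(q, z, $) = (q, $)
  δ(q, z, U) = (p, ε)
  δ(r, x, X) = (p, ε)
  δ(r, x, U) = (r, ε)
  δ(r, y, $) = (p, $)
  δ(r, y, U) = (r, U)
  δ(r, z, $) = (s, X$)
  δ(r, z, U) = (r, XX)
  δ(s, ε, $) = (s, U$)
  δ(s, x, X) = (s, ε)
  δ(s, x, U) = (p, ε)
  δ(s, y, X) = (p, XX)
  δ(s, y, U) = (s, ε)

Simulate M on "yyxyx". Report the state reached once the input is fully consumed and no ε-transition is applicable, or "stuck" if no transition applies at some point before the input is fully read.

(p, yyxyx, $)
  read y, top $: go to s, push U$ → (s, yxyx, U$)
  read y, top U: go to s, push ε → (s, xyx, $)
  ε-move, top $: go to s, push U$ → (s, xyx, U$)
  read x, top U: go to p, push ε → (p, yx, $)
  read y, top $: go to s, push U$ → (s, x, U$)
  read x, top U: go to p, push ε → (p, ε, $)
All input consumed; M is in state p.

p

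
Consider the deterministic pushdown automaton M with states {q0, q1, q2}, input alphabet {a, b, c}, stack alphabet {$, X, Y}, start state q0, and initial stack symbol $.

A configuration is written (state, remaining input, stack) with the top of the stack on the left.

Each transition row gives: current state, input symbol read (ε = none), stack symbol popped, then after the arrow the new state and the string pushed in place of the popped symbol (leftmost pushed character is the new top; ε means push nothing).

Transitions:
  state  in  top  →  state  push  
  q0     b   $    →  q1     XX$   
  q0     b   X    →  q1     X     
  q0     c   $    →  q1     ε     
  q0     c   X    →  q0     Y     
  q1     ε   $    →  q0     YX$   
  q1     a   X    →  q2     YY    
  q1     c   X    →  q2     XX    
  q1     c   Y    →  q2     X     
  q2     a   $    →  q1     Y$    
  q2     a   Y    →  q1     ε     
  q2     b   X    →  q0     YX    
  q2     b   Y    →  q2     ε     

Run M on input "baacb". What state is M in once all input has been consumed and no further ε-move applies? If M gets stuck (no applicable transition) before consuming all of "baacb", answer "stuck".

q0

(q0, baacb, $)
  read b, top $: go to q1, push XX$ → (q1, aacb, XX$)
  read a, top X: go to q2, push YY → (q2, acb, YYX$)
  read a, top Y: go to q1, push ε → (q1, cb, YX$)
  read c, top Y: go to q2, push X → (q2, b, XX$)
  read b, top X: go to q0, push YX → (q0, ε, YXX$)
All input consumed; M is in state q0.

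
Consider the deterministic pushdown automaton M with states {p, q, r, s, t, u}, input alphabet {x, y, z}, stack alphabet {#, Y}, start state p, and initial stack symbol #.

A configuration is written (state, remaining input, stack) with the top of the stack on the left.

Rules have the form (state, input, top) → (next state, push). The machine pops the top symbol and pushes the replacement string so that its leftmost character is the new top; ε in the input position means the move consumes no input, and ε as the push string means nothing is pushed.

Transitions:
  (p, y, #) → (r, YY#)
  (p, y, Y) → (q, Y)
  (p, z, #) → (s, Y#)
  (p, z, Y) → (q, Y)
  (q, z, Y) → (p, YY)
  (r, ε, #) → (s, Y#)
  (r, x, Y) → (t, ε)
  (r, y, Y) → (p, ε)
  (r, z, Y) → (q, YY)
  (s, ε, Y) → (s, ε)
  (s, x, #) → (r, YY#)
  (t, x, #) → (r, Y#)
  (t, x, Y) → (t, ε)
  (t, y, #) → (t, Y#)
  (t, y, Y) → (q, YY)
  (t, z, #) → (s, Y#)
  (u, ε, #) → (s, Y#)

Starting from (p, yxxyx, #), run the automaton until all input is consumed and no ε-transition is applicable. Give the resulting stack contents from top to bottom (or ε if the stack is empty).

#

(p, yxxyx, #) ⊢ (r, xxyx, YY#) ⊢ (t, xyx, Y#) ⊢ (t, yx, #) ⊢ (t, x, Y#) ⊢ (t, ε, #)
All input consumed in state t with stack #.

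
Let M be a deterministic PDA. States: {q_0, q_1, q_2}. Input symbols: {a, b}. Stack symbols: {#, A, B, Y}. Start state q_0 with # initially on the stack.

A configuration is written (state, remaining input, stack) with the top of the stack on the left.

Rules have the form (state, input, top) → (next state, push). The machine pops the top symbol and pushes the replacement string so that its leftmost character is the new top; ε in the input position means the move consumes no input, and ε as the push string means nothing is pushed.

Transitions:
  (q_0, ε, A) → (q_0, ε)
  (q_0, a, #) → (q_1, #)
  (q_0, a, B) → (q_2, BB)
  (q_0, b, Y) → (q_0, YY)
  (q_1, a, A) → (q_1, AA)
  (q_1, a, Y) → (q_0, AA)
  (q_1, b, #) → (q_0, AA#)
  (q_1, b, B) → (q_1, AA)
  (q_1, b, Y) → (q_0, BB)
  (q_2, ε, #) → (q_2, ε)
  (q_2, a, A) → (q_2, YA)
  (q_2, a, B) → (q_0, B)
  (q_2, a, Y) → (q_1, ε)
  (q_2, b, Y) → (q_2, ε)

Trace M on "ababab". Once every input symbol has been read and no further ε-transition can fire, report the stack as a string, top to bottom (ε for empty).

(q_0, ababab, #)
  read a, top #: go to q_1, push # → (q_1, babab, #)
  read b, top #: go to q_0, push AA# → (q_0, abab, AA#)
  ε-move, top A: go to q_0, push ε → (q_0, abab, A#)
  ε-move, top A: go to q_0, push ε → (q_0, abab, #)
  read a, top #: go to q_1, push # → (q_1, bab, #)
  read b, top #: go to q_0, push AA# → (q_0, ab, AA#)
  ε-move, top A: go to q_0, push ε → (q_0, ab, A#)
  ε-move, top A: go to q_0, push ε → (q_0, ab, #)
  read a, top #: go to q_1, push # → (q_1, b, #)
  read b, top #: go to q_0, push AA# → (q_0, ε, AA#)
  ε-move, top A: go to q_0, push ε → (q_0, ε, A#)
  ε-move, top A: go to q_0, push ε → (q_0, ε, #)
All input consumed in state q_0 with stack #.

#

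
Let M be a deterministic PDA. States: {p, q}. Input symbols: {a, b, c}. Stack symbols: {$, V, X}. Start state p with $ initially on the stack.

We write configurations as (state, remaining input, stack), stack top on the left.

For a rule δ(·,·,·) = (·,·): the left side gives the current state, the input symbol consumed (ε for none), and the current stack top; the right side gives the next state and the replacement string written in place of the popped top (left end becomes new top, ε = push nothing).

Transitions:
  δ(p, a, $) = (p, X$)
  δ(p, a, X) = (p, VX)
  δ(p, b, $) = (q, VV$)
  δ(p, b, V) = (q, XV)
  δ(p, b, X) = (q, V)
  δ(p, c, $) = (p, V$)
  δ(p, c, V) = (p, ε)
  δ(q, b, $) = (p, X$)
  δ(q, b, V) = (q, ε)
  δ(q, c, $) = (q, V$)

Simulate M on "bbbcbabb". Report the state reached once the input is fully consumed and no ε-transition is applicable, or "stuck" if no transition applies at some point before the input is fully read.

stuck

(p, bbbcbabb, $)
  read b, top $: go to q, push VV$ → (q, bbcbabb, VV$)
  read b, top V: go to q, push ε → (q, bcbabb, V$)
  read b, top V: go to q, push ε → (q, cbabb, $)
  read c, top $: go to q, push V$ → (q, babb, V$)
  read b, top V: go to q, push ε → (q, abb, $)
No transition for (q, a, top $); M blocks with input abb remaining.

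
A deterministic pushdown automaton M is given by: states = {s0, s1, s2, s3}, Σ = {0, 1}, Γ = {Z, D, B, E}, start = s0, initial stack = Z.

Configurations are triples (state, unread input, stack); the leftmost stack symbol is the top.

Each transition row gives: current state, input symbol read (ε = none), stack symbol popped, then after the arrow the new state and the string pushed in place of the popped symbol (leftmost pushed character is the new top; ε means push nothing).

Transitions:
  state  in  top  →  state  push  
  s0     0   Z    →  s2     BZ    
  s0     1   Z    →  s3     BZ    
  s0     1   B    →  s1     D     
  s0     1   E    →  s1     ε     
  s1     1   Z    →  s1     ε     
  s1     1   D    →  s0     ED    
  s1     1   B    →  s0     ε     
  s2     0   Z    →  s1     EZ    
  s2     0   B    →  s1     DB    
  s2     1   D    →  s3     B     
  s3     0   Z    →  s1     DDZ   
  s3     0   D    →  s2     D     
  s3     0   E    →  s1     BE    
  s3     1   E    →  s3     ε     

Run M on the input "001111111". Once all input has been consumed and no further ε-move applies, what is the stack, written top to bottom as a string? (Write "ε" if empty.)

(s0, 001111111, Z) ⊢ (s2, 01111111, BZ) ⊢ (s1, 1111111, DBZ) ⊢ (s0, 111111, EDBZ) ⊢ (s1, 11111, DBZ) ⊢ (s0, 1111, EDBZ) ⊢ (s1, 111, DBZ) ⊢ (s0, 11, EDBZ) ⊢ (s1, 1, DBZ) ⊢ (s0, ε, EDBZ)
All input consumed in state s0 with stack EDBZ.

EDBZ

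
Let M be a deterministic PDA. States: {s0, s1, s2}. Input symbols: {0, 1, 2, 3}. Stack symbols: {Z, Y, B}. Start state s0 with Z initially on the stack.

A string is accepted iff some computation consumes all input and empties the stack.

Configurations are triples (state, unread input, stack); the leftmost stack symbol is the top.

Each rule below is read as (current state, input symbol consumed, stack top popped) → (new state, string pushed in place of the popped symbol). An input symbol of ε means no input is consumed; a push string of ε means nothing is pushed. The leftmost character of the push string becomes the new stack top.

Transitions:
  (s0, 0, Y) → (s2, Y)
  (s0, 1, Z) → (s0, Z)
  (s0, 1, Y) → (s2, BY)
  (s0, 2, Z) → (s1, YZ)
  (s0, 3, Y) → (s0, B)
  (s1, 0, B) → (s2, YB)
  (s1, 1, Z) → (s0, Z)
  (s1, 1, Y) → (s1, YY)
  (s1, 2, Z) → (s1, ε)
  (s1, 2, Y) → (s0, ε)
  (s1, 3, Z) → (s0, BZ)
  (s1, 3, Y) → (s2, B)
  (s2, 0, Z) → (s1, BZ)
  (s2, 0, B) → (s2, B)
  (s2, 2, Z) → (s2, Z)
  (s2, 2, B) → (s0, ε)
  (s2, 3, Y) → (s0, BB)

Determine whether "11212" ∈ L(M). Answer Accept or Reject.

Reject

(s0, 11212, Z)
  read 1, top Z: go to s0, push Z → (s0, 1212, Z)
  read 1, top Z: go to s0, push Z → (s0, 212, Z)
  read 2, top Z: go to s1, push YZ → (s1, 12, YZ)
  read 1, top Y: go to s1, push YY → (s1, 2, YYZ)
  read 2, top Y: go to s0, push ε → (s0, ε, YZ)
All input consumed; stack is YZ, not empty, and no further ε-move applies.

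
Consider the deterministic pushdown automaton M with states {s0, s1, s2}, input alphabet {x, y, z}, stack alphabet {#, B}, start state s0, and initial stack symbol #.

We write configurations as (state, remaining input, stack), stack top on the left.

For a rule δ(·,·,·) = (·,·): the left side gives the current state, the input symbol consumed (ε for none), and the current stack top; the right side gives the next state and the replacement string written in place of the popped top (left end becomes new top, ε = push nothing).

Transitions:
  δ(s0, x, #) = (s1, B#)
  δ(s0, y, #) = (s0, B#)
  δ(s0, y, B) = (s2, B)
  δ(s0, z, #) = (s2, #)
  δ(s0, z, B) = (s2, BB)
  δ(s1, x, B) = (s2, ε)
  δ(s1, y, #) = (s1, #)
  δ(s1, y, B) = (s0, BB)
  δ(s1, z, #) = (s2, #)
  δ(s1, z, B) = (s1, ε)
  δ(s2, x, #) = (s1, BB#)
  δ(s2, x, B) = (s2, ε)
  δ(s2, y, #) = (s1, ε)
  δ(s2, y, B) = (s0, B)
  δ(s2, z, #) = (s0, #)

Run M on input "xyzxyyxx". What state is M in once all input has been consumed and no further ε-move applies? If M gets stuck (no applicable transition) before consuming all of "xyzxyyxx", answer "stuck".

(s0, xyzxyyxx, #) ⊢ (s1, yzxyyxx, B#) ⊢ (s0, zxyyxx, BB#) ⊢ (s2, xyyxx, BBB#) ⊢ (s2, yyxx, BB#) ⊢ (s0, yxx, BB#) ⊢ (s2, xx, BB#) ⊢ (s2, x, B#) ⊢ (s2, ε, #)
All input consumed; M is in state s2.

s2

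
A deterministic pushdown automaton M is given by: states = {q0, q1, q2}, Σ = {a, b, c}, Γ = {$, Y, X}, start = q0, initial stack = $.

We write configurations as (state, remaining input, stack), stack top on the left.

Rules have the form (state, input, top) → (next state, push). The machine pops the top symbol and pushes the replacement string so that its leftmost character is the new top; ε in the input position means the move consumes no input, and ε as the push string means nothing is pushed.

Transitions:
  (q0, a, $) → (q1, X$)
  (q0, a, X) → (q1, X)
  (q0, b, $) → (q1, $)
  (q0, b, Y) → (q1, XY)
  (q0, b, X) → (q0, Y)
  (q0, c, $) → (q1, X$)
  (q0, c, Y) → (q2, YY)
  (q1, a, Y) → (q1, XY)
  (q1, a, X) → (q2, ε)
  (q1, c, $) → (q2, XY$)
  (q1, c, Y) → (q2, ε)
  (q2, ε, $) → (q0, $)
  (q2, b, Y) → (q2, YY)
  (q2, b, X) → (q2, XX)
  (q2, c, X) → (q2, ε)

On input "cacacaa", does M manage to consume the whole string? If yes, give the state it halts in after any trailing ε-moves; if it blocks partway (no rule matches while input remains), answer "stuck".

(q0, cacacaa, $) ⊢ (q1, acacaa, X$) ⊢ (q2, cacaa, $) ⊢ (q0, cacaa, $) ⊢ (q1, acaa, X$) ⊢ (q2, caa, $) ⊢ (q0, caa, $) ⊢ (q1, aa, X$) ⊢ (q2, a, $) ⊢ (q0, a, $) ⊢ (q1, ε, X$)
All input consumed; M is in state q1.

q1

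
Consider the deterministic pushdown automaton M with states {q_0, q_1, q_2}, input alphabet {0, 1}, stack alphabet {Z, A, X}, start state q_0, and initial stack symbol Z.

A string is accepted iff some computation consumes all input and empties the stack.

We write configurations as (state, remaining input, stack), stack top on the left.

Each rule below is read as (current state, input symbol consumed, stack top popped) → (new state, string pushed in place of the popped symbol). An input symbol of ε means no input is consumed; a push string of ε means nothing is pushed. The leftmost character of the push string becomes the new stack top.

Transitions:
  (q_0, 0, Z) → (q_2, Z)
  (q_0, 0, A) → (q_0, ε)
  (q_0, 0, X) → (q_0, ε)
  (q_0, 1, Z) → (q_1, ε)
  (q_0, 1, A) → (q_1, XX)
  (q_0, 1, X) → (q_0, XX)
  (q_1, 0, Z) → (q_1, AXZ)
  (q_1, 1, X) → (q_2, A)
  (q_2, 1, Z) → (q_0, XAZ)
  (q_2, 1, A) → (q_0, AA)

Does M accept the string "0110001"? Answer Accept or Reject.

(q_0, 0110001, Z) ⊢ (q_2, 110001, Z) ⊢ (q_0, 10001, XAZ) ⊢ (q_0, 0001, XXAZ) ⊢ (q_0, 001, XAZ) ⊢ (q_0, 01, AZ) ⊢ (q_0, 1, Z) ⊢ (q_1, ε, ε)
All input consumed and the stack is empty.

Accept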